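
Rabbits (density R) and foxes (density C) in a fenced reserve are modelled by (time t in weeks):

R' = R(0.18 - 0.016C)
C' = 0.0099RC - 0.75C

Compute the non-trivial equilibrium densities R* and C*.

R* ≈ 75.8, C* ≈ 11.2

Set dC/dt = 0 with C > 0: 0.0099R - 0.75 = 0, so R* = 0.75/0.0099 = 75.8.
Set dR/dt = 0 with R > 0: 0.18 - 0.016C = 0, so C* = 0.18/0.016 = 11.2.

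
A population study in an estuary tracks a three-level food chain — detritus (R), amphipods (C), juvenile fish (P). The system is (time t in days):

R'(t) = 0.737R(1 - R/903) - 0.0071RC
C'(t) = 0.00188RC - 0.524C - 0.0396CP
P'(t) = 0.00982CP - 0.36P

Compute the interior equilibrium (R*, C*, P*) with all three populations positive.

From dP/dt = 0: 0.00982C* = 0.36, so C* = 36.7.
From dR/dt = 0: 0.737(1 - R*/903) = 0.0071·36.7, giving R* = 903·(1 - 0.353) = 584.
From dC/dt = 0: 0.00188·584 - 0.524 = 0.0396P*, so P* = 0.574/0.0396 = 14.5.

R* ≈ 584, C* ≈ 36.7, P* ≈ 14.5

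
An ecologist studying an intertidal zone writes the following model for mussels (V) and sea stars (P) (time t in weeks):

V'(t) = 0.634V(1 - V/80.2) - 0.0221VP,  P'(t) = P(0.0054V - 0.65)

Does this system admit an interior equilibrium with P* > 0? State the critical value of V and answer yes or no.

Threshold V = 120; K < 120, so no, the predator goes extinct.

The predator equation gives dP/dt > 0 only when V > 0.65/0.0054 = 120.
Without the predator, V → K = 80.2. Since 80.2 < 120, the predator cannot invade.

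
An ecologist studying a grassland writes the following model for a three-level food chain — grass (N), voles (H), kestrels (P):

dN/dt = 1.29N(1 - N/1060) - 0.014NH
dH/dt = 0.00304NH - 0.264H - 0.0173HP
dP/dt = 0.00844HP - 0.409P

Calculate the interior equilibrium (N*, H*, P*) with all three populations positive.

From dP/dt = 0: 0.00844H* = 0.409, so H* = 48.5.
From dN/dt = 0: 1.29(1 - N*/1060) = 0.014·48.5, giving N* = 1060·(1 - 0.526) = 503.
From dH/dt = 0: 0.00304·503 - 0.264 = 0.0173P*, so P* = 1.26/0.0173 = 73.

N* ≈ 503, H* ≈ 48.5, P* ≈ 73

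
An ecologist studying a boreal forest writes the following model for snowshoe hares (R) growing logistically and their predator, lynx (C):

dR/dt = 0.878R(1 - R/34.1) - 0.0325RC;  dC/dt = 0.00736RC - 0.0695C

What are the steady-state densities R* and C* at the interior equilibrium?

R* ≈ 9.44, C* ≈ 19.5

From dC/dt = 0 with C > 0: 0.00736R* = 0.0695, so R* = 9.44.
Substitute into dR/dt = 0: 0.878(1 - 9.44/34.1) = 0.0325C*.
The bracket is 0.723, giving C* = 0.635/0.0325 = 19.5.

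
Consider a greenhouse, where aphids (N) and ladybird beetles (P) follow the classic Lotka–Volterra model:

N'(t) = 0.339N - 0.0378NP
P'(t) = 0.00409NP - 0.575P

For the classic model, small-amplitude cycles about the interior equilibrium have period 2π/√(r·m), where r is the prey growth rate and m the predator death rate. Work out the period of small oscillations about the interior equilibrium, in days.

T ≈ 14.2 days

Here r = 0.339 and m = 0.575, so r·m = 0.195.
ω = √0.195 = 0.442 per day, hence T = 2π/ω ≈ 14.2 days.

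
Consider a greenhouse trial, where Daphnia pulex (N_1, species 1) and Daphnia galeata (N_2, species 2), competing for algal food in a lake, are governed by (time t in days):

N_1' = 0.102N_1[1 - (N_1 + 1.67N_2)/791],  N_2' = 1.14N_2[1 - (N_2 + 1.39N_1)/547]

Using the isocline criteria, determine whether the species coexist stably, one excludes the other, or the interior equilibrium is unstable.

unstable coexistence (outcome depends on initial conditions)

Compare the nullcline intercepts: K1/α12 = 791/1.67 = 474 < K2 = 547; K2/α21 = 547/1.39 = 394 < K1 = 791.
Since both are reversed, neither can invade when rare; the interior point is a saddle.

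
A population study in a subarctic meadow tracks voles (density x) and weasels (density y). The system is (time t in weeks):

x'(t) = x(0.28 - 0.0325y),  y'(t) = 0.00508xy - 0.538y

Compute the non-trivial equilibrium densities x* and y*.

Set dy/dt = 0 with y > 0: 0.00508x - 0.538 = 0, so x* = 0.538/0.00508 = 106.
Set dx/dt = 0 with x > 0: 0.28 - 0.0325y = 0, so y* = 0.28/0.0325 = 8.62.

x* ≈ 106, y* ≈ 8.62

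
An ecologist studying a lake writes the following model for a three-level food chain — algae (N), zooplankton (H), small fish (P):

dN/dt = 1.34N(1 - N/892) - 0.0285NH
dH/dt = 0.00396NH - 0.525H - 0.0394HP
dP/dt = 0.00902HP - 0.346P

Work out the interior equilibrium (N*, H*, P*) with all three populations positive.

N* ≈ 164, H* ≈ 38.4, P* ≈ 3.18

From dP/dt = 0: 0.00902H* = 0.346, so H* = 38.4.
From dN/dt = 0: 1.34(1 - N*/892) = 0.0285·38.4, giving N* = 892·(1 - 0.816) = 164.
From dH/dt = 0: 0.00396·164 - 0.525 = 0.0394P*, so P* = 0.125/0.0394 = 3.18.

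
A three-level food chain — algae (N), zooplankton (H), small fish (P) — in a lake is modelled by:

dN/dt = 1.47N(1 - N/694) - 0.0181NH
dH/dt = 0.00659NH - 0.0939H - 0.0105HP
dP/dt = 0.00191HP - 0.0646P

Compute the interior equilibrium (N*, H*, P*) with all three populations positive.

From dP/dt = 0: 0.00191H* = 0.0646, so H* = 33.8.
From dN/dt = 0: 1.47(1 - N*/694) = 0.0181·33.8, giving N* = 694·(1 - 0.416) = 405.
From dH/dt = 0: 0.00659·405 - 0.0939 = 0.0105P*, so P* = 2.57/0.0105 = 245.

N* ≈ 405, H* ≈ 33.8, P* ≈ 245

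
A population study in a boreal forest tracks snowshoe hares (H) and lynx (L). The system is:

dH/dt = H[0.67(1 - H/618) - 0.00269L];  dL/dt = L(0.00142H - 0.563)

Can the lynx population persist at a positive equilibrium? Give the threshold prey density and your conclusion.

Threshold H = 396; K > 396, so yes, the predator persists.

The predator equation gives dL/dt > 0 only when H > 0.563/0.00142 = 396.
Without the predator, H → K = 618. Since 618 > 396, the predator can invade and persist.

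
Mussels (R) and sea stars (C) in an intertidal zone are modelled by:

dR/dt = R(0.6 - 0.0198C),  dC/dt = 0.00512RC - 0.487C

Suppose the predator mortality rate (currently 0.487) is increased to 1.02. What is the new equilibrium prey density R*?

At the interior fixed point, setting dC/dt = 0 with C > 0 fixes R* = (predator death rate)/(RC coefficient) — independent of the other coefficients.
With the change, R* = 1.02/0.00512 = 199; it rises from 95.1.

R* ≈ 199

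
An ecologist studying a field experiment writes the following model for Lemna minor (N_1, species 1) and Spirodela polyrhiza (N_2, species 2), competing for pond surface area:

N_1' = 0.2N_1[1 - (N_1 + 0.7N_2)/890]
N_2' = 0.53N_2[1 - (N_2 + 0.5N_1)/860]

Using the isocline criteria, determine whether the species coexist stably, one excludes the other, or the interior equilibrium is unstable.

stable coexistence

Compare the nullcline intercepts: K1/α12 = 890/0.7 = 1270 > K2 = 860; K2/α21 = 860/0.5 = 1720 > K1 = 890.
Since both inequalities hold, each species can invade when rare, so the interior equilibrium is stable.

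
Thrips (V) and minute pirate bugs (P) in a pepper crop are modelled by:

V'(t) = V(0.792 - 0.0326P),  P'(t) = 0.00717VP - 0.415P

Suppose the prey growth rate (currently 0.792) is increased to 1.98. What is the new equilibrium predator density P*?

At the interior fixed point, setting dV/dt = 0 with V > 0 fixes P* = (prey growth rate)/(VP coefficient) — independent of the other coefficients.
With the change, P* = 1.98/0.0326 = 60.7; it rises from 24.3.

P* ≈ 60.7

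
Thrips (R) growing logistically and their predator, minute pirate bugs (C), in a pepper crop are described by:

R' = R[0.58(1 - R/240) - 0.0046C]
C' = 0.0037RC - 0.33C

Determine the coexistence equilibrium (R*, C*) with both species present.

From dC/dt = 0 with C > 0: 0.0037R* = 0.33, so R* = 89.2.
Substitute into dR/dt = 0: 0.58(1 - 89.2/240) = 0.0046C*.
The bracket is 0.628, giving C* = 0.364/0.0046 = 79.2.

R* ≈ 89.2, C* ≈ 79.2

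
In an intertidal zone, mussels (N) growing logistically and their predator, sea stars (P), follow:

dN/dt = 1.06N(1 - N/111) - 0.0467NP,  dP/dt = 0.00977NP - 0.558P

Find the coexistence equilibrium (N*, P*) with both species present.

From dP/dt = 0 with P > 0: 0.00977N* = 0.558, so N* = 57.1.
Substitute into dN/dt = 0: 1.06(1 - 57.1/111) = 0.0467P*.
The bracket is 0.485, giving P* = 0.515/0.0467 = 11.

N* ≈ 57.1, P* ≈ 11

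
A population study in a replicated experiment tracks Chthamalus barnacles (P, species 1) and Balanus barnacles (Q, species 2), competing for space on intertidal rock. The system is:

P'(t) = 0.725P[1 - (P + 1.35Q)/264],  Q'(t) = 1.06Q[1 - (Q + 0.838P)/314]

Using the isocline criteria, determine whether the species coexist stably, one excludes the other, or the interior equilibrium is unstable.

Compare the nullcline intercepts: K1/α12 = 264/1.35 = 196 < K2 = 314; K2/α21 = 314/0.838 = 375 > K1 = 264.
Since the inequalities point opposite ways, species 2 can invade but species 1 cannot.

species 2 excludes species 1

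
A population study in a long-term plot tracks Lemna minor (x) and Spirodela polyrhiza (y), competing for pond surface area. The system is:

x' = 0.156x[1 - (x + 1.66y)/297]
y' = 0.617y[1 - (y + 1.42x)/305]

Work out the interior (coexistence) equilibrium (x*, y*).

Setting both brackets to zero gives the nullclines x + 1.66y = 297 and 1.42x + y = 305.
Substituting y = 305 - 1.42x into the first: x(1 - 1.66·1.42) = 297 - 1.66·305.
So x* = -209/-1.36 = 154, and then y* = 305 - 1.42·154 = 86.

x* ≈ 154, y* ≈ 86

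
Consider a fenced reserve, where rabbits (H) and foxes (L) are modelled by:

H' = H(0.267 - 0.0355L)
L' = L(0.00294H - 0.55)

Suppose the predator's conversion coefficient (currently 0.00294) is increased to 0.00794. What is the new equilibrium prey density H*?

H* ≈ 69.3

At the interior fixed point, setting dL/dt = 0 with L > 0 fixes H* = (predator death rate)/(HL coefficient) — independent of the other coefficients.
With the change, H* = 0.55/0.00794 = 69.3; it falls from 187.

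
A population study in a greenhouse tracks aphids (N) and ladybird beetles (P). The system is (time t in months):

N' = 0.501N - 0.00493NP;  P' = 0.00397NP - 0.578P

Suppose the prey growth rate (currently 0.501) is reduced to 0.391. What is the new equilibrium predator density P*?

At the interior fixed point, setting dN/dt = 0 with N > 0 fixes P* = (prey growth rate)/(NP coefficient) — independent of the other coefficients.
With the change, P* = 0.391/0.00493 = 79.3; it falls from 102.

P* ≈ 79.3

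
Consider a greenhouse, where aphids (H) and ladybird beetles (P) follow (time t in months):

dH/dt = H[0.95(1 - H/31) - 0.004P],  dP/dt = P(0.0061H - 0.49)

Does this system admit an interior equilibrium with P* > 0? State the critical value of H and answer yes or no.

The predator equation gives dP/dt > 0 only when H > 0.49/0.0061 = 80.3.
Without the predator, H → K = 31. Since 31 < 80.3, the predator cannot invade.

Threshold H = 80.3; K < 80.3, so no, the predator goes extinct.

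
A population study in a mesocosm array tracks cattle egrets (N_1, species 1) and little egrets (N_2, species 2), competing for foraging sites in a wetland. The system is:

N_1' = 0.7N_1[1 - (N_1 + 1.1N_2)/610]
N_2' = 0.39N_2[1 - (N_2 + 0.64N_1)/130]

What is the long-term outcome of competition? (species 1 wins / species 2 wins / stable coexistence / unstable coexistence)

species 1 excludes species 2

Compare the nullcline intercepts: K1/α12 = 610/1.1 = 555 > K2 = 130; K2/α21 = 130/0.64 = 203 < K1 = 610.
Since the inequalities point opposite ways, species 1 can invade but species 2 cannot.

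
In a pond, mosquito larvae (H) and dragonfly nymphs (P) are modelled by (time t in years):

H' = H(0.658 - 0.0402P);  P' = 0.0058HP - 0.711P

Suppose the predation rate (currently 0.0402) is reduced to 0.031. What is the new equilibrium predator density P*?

At the interior fixed point, setting dH/dt = 0 with H > 0 fixes P* = (prey growth rate)/(HP coefficient) — independent of the other coefficients.
With the change, P* = 0.658/0.031 = 21.2; it rises from 16.4.

P* ≈ 21.2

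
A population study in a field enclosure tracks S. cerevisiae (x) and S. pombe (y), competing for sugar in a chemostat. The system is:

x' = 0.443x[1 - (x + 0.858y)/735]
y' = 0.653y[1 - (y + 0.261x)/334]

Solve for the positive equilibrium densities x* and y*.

x* ≈ 578, y* ≈ 183

Setting both brackets to zero gives the nullclines x + 0.858y = 735 and 0.261x + y = 334.
Substituting y = 334 - 0.261x into the first: x(1 - 0.858·0.261) = 735 - 0.858·334.
So x* = 448/0.776 = 578, and then y* = 334 - 0.261·578 = 183.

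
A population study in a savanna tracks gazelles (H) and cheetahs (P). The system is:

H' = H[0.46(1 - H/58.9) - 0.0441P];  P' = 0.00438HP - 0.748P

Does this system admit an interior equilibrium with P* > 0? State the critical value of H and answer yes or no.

Threshold H = 171; K < 171, so no, the predator goes extinct.

The predator equation gives dP/dt > 0 only when H > 0.748/0.00438 = 171.
Without the predator, H → K = 58.9. Since 58.9 < 171, the predator cannot invade.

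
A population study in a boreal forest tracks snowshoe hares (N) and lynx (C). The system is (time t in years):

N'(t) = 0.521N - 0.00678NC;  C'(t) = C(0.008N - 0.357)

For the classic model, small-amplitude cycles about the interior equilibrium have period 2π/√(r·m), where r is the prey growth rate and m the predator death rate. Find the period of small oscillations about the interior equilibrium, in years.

Here r = 0.521 and m = 0.357, so r·m = 0.186.
ω = √0.186 = 0.431 per year, hence T = 2π/ω ≈ 14.6 years.

T ≈ 14.6 years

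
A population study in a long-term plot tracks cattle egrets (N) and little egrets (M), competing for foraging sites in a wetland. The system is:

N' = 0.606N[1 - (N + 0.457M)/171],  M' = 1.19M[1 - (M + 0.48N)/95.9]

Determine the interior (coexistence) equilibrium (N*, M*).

N* ≈ 163, M* ≈ 17.7

Setting both brackets to zero gives the nullclines N + 0.457M = 171 and 0.48N + M = 95.9.
Substituting M = 95.9 - 0.48N into the first: N(1 - 0.457·0.48) = 171 - 0.457·95.9.
So N* = 127/0.781 = 163, and then M* = 95.9 - 0.48·163 = 17.7.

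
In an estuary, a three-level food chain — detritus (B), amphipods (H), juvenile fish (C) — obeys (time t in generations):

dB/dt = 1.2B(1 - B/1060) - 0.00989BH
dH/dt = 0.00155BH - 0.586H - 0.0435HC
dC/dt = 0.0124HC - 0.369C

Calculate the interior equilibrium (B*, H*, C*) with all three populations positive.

B* ≈ 800, H* ≈ 29.8, C* ≈ 15

From dC/dt = 0: 0.0124H* = 0.369, so H* = 29.8.
From dB/dt = 0: 1.2(1 - B*/1060) = 0.00989·29.8, giving B* = 1060·(1 - 0.245) = 800.
From dH/dt = 0: 0.00155·800 - 0.586 = 0.0435C*, so C* = 0.654/0.0435 = 15.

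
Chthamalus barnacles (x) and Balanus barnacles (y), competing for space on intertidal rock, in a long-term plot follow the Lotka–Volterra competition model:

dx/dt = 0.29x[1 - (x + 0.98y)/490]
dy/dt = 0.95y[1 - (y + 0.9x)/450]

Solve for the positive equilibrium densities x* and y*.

Setting both brackets to zero gives the nullclines x + 0.98y = 490 and 0.9x + y = 450.
Substituting y = 450 - 0.9x into the first: x(1 - 0.98·0.9) = 490 - 0.98·450.
So x* = 49/0.118 = 415, and then y* = 450 - 0.9·415 = 76.3.

x* ≈ 415, y* ≈ 76.3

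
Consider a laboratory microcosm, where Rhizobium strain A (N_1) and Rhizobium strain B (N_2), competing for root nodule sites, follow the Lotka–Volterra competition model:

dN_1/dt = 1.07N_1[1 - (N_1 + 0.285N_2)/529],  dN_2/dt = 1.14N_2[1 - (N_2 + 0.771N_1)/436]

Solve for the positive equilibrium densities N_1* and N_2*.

Setting both brackets to zero gives the nullclines N_1 + 0.285N_2 = 529 and 0.771N_1 + N_2 = 436.
Substituting N_2 = 436 - 0.771N_1 into the first: N_1(1 - 0.285·0.771) = 529 - 0.285·436.
So N_1* = 405/0.78 = 519, and then N_2* = 436 - 0.771·519 = 36.1.

N_1* ≈ 519, N_2* ≈ 36.1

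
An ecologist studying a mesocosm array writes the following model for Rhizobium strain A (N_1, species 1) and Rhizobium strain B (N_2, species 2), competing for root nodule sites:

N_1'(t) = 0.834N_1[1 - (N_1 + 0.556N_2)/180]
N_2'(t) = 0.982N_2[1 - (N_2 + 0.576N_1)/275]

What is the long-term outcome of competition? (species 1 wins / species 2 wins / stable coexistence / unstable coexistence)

stable coexistence

Compare the nullcline intercepts: K1/α12 = 180/0.556 = 324 > K2 = 275; K2/α21 = 275/0.576 = 477 > K1 = 180.
Since both inequalities hold, each species can invade when rare, so the interior equilibrium is stable.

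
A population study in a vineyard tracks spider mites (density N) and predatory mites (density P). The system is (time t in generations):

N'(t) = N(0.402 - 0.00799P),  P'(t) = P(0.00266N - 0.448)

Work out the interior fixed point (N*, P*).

N* ≈ 168, P* ≈ 50.3

Set dP/dt = 0 with P > 0: 0.00266N - 0.448 = 0, so N* = 0.448/0.00266 = 168.
Set dN/dt = 0 with N > 0: 0.402 - 0.00799P = 0, so P* = 0.402/0.00799 = 50.3.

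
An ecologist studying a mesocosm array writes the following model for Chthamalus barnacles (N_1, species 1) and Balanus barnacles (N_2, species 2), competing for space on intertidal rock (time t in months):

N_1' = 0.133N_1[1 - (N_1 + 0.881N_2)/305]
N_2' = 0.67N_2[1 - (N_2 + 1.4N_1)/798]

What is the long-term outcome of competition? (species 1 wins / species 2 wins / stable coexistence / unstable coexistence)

Compare the nullcline intercepts: K1/α12 = 305/0.881 = 346 < K2 = 798; K2/α21 = 798/1.4 = 570 > K1 = 305.
Since the inequalities point opposite ways, species 2 can invade but species 1 cannot.

species 2 excludes species 1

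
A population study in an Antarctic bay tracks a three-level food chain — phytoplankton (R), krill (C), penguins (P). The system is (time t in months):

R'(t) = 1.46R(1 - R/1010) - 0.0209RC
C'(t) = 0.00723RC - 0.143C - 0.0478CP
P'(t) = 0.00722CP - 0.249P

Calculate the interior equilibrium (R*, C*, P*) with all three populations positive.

R* ≈ 511, C* ≈ 34.5, P* ≈ 74.4

From dP/dt = 0: 0.00722C* = 0.249, so C* = 34.5.
From dR/dt = 0: 1.46(1 - R*/1010) = 0.0209·34.5, giving R* = 1010·(1 - 0.494) = 511.
From dC/dt = 0: 0.00723·511 - 0.143 = 0.0478P*, so P* = 3.55/0.0478 = 74.4.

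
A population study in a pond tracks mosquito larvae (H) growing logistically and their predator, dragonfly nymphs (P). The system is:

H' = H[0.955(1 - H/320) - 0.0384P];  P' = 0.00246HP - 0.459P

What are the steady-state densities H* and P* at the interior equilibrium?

H* ≈ 187, P* ≈ 10.4

From dP/dt = 0 with P > 0: 0.00246H* = 0.459, so H* = 187.
Substitute into dH/dt = 0: 0.955(1 - 187/320) = 0.0384P*.
The bracket is 0.417, giving P* = 0.398/0.0384 = 10.4.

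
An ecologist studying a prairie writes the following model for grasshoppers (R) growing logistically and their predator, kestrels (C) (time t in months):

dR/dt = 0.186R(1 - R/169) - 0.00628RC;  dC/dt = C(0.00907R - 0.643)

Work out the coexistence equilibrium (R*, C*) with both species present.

From dC/dt = 0 with C > 0: 0.00907R* = 0.643, so R* = 70.9.
Substitute into dR/dt = 0: 0.186(1 - 70.9/169) = 0.00628C*.
The bracket is 0.581, giving C* = 0.108/0.00628 = 17.2.

R* ≈ 70.9, C* ≈ 17.2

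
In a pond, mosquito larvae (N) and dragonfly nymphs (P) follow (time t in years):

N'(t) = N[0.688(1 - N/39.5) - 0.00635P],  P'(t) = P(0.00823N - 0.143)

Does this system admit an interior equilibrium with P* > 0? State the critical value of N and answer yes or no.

Threshold N = 17.4; K > 17.4, so yes, the predator persists.

The predator equation gives dP/dt > 0 only when N > 0.143/0.00823 = 17.4.
Without the predator, N → K = 39.5. Since 39.5 > 17.4, the predator can invade and persist.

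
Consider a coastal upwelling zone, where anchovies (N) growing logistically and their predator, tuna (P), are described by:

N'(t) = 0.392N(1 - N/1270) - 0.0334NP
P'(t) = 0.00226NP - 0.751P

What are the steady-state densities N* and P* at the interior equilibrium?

From dP/dt = 0 with P > 0: 0.00226N* = 0.751, so N* = 332.
Substitute into dN/dt = 0: 0.392(1 - 332/1270) = 0.0334P*.
The bracket is 0.738, giving P* = 0.289/0.0334 = 8.67.

N* ≈ 332, P* ≈ 8.67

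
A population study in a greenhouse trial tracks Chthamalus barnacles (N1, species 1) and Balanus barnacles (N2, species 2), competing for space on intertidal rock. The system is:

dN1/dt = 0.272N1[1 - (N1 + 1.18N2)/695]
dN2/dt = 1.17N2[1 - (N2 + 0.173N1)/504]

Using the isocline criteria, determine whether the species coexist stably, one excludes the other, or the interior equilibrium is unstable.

stable coexistence

Compare the nullcline intercepts: K1/α12 = 695/1.18 = 589 > K2 = 504; K2/α21 = 504/0.173 = 2910 > K1 = 695.
Since both inequalities hold, each species can invade when rare, so the interior equilibrium is stable.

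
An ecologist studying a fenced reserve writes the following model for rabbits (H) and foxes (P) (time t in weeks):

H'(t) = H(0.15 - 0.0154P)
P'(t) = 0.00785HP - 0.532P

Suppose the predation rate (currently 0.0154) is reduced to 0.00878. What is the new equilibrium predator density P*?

At the interior fixed point, setting dH/dt = 0 with H > 0 fixes P* = (prey growth rate)/(HP coefficient) — independent of the other coefficients.
With the change, P* = 0.15/0.00878 = 17.1; it rises from 9.74.

P* ≈ 17.1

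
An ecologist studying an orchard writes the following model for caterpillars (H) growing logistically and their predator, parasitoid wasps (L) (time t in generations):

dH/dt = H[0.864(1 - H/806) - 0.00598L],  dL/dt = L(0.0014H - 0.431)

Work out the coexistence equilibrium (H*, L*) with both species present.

H* ≈ 308, L* ≈ 89.3

From dL/dt = 0 with L > 0: 0.0014H* = 0.431, so H* = 308.
Substitute into dH/dt = 0: 0.864(1 - 308/806) = 0.00598L*.
The bracket is 0.618, giving L* = 0.534/0.00598 = 89.3.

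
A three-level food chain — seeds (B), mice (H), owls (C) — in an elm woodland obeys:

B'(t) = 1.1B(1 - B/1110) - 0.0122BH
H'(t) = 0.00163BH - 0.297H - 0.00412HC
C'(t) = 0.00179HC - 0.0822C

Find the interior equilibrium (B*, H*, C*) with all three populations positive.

B* ≈ 545, H* ≈ 45.9, C* ≈ 143

From dC/dt = 0: 0.00179H* = 0.0822, so H* = 45.9.
From dB/dt = 0: 1.1(1 - B*/1110) = 0.0122·45.9, giving B* = 1110·(1 - 0.509) = 545.
From dH/dt = 0: 0.00163·545 - 0.297 = 0.00412C*, so C* = 0.591/0.00412 = 143.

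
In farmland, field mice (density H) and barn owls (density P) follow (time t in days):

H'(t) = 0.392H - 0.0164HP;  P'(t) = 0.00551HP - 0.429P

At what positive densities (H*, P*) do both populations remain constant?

Set dP/dt = 0 with P > 0: 0.00551H - 0.429 = 0, so H* = 0.429/0.00551 = 77.9.
Set dH/dt = 0 with H > 0: 0.392 - 0.0164P = 0, so P* = 0.392/0.0164 = 23.9.

H* ≈ 77.9, P* ≈ 23.9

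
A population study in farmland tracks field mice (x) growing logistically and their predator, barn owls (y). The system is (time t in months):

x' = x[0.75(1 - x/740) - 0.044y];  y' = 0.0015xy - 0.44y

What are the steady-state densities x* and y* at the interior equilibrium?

x* ≈ 293, y* ≈ 10.3

From dy/dt = 0 with y > 0: 0.0015x* = 0.44, so x* = 293.
Substitute into dx/dt = 0: 0.75(1 - 293/740) = 0.044y*.
The bracket is 0.604, giving y* = 0.453/0.044 = 10.3.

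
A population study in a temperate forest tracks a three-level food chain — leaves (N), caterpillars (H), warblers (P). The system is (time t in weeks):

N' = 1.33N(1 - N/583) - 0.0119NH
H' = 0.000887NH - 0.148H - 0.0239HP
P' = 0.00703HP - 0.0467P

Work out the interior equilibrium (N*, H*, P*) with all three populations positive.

N* ≈ 548, H* ≈ 6.64, P* ≈ 14.2

From dP/dt = 0: 0.00703H* = 0.0467, so H* = 6.64.
From dN/dt = 0: 1.33(1 - N*/583) = 0.0119·6.64, giving N* = 583·(1 - 0.0594) = 548.
From dH/dt = 0: 0.000887·548 - 0.148 = 0.0239P*, so P* = 0.338/0.0239 = 14.2.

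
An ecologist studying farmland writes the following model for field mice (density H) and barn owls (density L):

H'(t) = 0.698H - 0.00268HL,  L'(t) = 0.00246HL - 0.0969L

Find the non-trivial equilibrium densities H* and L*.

Set dL/dt = 0 with L > 0: 0.00246H - 0.0969 = 0, so H* = 0.0969/0.00246 = 39.4.
Set dH/dt = 0 with H > 0: 0.698 - 0.00268L = 0, so L* = 0.698/0.00268 = 260.

H* ≈ 39.4, L* ≈ 260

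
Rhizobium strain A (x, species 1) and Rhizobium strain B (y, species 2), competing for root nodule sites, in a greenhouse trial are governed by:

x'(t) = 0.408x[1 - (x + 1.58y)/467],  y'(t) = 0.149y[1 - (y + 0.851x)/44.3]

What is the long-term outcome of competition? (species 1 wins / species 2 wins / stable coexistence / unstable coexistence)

Compare the nullcline intercepts: K1/α12 = 467/1.58 = 296 > K2 = 44.3; K2/α21 = 44.3/0.851 = 52.1 < K1 = 467.
Since the inequalities point opposite ways, species 1 can invade but species 2 cannot.

species 1 excludes species 2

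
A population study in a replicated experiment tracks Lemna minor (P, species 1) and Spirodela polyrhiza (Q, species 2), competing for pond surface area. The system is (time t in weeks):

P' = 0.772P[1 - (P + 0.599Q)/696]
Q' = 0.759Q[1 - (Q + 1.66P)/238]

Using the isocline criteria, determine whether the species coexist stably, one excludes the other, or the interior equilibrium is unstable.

species 1 excludes species 2

Compare the nullcline intercepts: K1/α12 = 696/0.599 = 1160 > K2 = 238; K2/α21 = 238/1.66 = 143 < K1 = 696.
Since the inequalities point opposite ways, species 1 can invade but species 2 cannot.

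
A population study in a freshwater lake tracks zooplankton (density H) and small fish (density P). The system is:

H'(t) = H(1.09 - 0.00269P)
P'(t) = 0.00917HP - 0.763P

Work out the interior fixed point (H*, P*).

H* ≈ 83.2, P* ≈ 405

Set dP/dt = 0 with P > 0: 0.00917H - 0.763 = 0, so H* = 0.763/0.00917 = 83.2.
Set dH/dt = 0 with H > 0: 1.09 - 0.00269P = 0, so P* = 1.09/0.00269 = 405.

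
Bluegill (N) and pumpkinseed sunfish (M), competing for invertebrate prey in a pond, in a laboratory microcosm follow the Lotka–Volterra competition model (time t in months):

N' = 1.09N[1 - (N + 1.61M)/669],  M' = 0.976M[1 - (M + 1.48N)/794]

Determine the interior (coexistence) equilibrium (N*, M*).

Setting both brackets to zero gives the nullclines N + 1.61M = 669 and 1.48N + M = 794.
Substituting M = 794 - 1.48N into the first: N(1 - 1.61·1.48) = 669 - 1.61·794.
So N* = -609/-1.38 = 441, and then M* = 794 - 1.48·441 = 142.

N* ≈ 441, M* ≈ 142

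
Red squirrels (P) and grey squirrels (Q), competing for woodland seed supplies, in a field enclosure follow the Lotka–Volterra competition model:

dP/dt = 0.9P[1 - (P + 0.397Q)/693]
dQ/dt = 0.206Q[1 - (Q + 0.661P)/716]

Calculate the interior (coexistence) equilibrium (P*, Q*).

Setting both brackets to zero gives the nullclines P + 0.397Q = 693 and 0.661P + Q = 716.
Substituting Q = 716 - 0.661P into the first: P(1 - 0.397·0.661) = 693 - 0.397·716.
So P* = 409/0.738 = 554, and then Q* = 716 - 0.661·554 = 350.

P* ≈ 554, Q* ≈ 350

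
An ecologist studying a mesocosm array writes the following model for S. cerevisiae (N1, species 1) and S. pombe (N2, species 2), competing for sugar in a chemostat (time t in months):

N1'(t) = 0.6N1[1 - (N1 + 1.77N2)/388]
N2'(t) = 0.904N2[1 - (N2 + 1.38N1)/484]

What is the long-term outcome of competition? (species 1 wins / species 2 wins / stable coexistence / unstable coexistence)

unstable coexistence (outcome depends on initial conditions)

Compare the nullcline intercepts: K1/α12 = 388/1.77 = 219 < K2 = 484; K2/α21 = 484/1.38 = 351 < K1 = 388.
Since both are reversed, neither can invade when rare; the interior point is a saddle.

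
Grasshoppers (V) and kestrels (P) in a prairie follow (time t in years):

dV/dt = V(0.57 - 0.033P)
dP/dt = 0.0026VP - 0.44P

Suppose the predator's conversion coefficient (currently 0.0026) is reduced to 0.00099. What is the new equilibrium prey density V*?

V* ≈ 444

At the interior fixed point, setting dP/dt = 0 with P > 0 fixes V* = (predator death rate)/(VP coefficient) — independent of the other coefficients.
With the change, V* = 0.44/0.00099 = 444; it rises from 169.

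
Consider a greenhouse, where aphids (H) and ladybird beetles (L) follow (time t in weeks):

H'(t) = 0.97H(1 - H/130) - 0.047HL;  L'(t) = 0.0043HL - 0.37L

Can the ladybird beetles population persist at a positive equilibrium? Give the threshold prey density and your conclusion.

Threshold H = 86; K > 86, so yes, the predator persists.

The predator equation gives dL/dt > 0 only when H > 0.37/0.0043 = 86.
Without the predator, H → K = 130. Since 130 > 86, the predator can invade and persist.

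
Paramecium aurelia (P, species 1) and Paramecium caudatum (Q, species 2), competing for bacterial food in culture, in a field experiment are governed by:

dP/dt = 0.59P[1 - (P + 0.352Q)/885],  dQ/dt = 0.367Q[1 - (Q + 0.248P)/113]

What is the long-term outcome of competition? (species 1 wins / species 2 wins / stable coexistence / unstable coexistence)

Compare the nullcline intercepts: K1/α12 = 885/0.352 = 2510 > K2 = 113; K2/α21 = 113/0.248 = 456 < K1 = 885.
Since the inequalities point opposite ways, species 1 can invade but species 2 cannot.

species 1 excludes species 2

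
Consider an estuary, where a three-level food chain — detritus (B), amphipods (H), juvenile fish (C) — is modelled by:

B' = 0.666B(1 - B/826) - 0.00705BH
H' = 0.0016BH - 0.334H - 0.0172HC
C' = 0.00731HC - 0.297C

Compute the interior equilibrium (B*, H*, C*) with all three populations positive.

B* ≈ 471, H* ≈ 40.6, C* ≈ 24.4

From dC/dt = 0: 0.00731H* = 0.297, so H* = 40.6.
From dB/dt = 0: 0.666(1 - B*/826) = 0.00705·40.6, giving B* = 826·(1 - 0.43) = 471.
From dH/dt = 0: 0.0016·471 - 0.334 = 0.0172C*, so C* = 0.419/0.0172 = 24.4.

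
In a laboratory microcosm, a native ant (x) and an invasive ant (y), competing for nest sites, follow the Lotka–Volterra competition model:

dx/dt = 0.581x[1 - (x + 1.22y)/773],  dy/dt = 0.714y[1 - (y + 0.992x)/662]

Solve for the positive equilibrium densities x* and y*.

Setting both brackets to zero gives the nullclines x + 1.22y = 773 and 0.992x + y = 662.
Substituting y = 662 - 0.992x into the first: x(1 - 1.22·0.992) = 773 - 1.22·662.
So x* = -34.6/-0.21 = 165, and then y* = 662 - 0.992·165 = 499.

x* ≈ 165, y* ≈ 499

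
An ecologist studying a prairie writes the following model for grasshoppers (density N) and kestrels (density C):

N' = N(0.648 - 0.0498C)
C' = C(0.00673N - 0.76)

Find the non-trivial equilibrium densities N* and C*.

Set dC/dt = 0 with C > 0: 0.00673N - 0.76 = 0, so N* = 0.76/0.00673 = 113.
Set dN/dt = 0 with N > 0: 0.648 - 0.0498C = 0, so C* = 0.648/0.0498 = 13.

N* ≈ 113, C* ≈ 13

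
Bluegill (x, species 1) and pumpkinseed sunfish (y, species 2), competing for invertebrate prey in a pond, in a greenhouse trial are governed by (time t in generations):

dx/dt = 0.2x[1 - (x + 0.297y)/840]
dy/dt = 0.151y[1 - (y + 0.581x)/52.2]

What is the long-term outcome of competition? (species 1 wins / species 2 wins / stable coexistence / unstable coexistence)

species 1 excludes species 2

Compare the nullcline intercepts: K1/α12 = 840/0.297 = 2830 > K2 = 52.2; K2/α21 = 52.2/0.581 = 89.8 < K1 = 840.
Since the inequalities point opposite ways, species 1 can invade but species 2 cannot.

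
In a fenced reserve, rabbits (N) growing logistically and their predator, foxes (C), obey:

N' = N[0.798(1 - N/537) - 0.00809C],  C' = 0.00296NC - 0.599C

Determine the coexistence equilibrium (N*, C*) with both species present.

N* ≈ 202, C* ≈ 61.5

From dC/dt = 0 with C > 0: 0.00296N* = 0.599, so N* = 202.
Substitute into dN/dt = 0: 0.798(1 - 202/537) = 0.00809C*.
The bracket is 0.623, giving C* = 0.497/0.00809 = 61.5.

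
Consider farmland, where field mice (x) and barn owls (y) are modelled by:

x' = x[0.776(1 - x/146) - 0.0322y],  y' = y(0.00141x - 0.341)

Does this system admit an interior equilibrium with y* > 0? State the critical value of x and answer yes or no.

Threshold x = 242; K < 242, so no, the predator goes extinct.

The predator equation gives dy/dt > 0 only when x > 0.341/0.00141 = 242.
Without the predator, x → K = 146. Since 146 < 242, the predator cannot invade.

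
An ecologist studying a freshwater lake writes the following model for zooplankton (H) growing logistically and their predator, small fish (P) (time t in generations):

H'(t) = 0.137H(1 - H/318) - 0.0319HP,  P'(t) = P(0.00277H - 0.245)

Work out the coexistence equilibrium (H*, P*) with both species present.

H* ≈ 88.4, P* ≈ 3.1

From dP/dt = 0 with P > 0: 0.00277H* = 0.245, so H* = 88.4.
Substitute into dH/dt = 0: 0.137(1 - 88.4/318) = 0.0319P*.
The bracket is 0.722, giving P* = 0.0989/0.0319 = 3.1.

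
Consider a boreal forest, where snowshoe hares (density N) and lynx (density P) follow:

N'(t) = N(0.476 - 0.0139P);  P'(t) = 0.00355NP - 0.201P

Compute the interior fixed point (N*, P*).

N* ≈ 56.6, P* ≈ 34.2

Set dP/dt = 0 with P > 0: 0.00355N - 0.201 = 0, so N* = 0.201/0.00355 = 56.6.
Set dN/dt = 0 with N > 0: 0.476 - 0.0139P = 0, so P* = 0.476/0.0139 = 34.2.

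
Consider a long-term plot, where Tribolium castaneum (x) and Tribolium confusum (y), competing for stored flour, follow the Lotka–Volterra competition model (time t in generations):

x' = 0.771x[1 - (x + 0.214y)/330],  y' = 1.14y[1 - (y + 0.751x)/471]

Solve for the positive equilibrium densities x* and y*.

x* ≈ 273, y* ≈ 266

Setting both brackets to zero gives the nullclines x + 0.214y = 330 and 0.751x + y = 471.
Substituting y = 471 - 0.751x into the first: x(1 - 0.214·0.751) = 330 - 0.214·471.
So x* = 229/0.839 = 273, and then y* = 471 - 0.751·273 = 266.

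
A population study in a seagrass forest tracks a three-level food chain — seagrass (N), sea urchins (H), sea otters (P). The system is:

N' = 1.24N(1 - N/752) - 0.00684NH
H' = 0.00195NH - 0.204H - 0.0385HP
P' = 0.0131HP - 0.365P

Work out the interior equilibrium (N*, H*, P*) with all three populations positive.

N* ≈ 636, H* ≈ 27.9, P* ≈ 26.9

From dP/dt = 0: 0.0131H* = 0.365, so H* = 27.9.
From dN/dt = 0: 1.24(1 - N*/752) = 0.00684·27.9, giving N* = 752·(1 - 0.154) = 636.
From dH/dt = 0: 0.00195·636 - 0.204 = 0.0385P*, so P* = 1.04/0.0385 = 26.9.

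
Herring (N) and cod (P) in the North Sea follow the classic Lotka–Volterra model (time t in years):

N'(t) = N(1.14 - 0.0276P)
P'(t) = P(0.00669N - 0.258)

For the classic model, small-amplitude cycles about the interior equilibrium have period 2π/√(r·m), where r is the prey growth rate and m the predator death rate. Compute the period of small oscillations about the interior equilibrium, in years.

T ≈ 11.6 years

Here r = 1.14 and m = 0.258, so r·m = 0.294.
ω = √0.294 = 0.542 per year, hence T = 2π/ω ≈ 11.6 years.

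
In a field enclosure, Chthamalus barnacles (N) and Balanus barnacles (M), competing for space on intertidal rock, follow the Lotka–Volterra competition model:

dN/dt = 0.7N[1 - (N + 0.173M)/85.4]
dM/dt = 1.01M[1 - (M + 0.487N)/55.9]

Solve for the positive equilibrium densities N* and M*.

N* ≈ 82.7, M* ≈ 15.6

Setting both brackets to zero gives the nullclines N + 0.173M = 85.4 and 0.487N + M = 55.9.
Substituting M = 55.9 - 0.487N into the first: N(1 - 0.173·0.487) = 85.4 - 0.173·55.9.
So N* = 75.7/0.916 = 82.7, and then M* = 55.9 - 0.487·82.7 = 15.6.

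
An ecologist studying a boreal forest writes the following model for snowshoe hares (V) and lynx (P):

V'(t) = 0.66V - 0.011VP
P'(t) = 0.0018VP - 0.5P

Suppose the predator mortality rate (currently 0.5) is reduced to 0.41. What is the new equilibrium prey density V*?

At the interior fixed point, setting dP/dt = 0 with P > 0 fixes V* = (predator death rate)/(VP coefficient) — independent of the other coefficients.
With the change, V* = 0.41/0.0018 = 228; it falls from 278.

V* ≈ 228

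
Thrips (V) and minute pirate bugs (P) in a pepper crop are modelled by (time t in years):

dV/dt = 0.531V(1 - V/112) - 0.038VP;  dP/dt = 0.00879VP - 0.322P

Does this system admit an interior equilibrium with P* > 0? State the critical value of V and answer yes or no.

Threshold V = 36.6; K > 36.6, so yes, the predator persists.

The predator equation gives dP/dt > 0 only when V > 0.322/0.00879 = 36.6.
Without the predator, V → K = 112. Since 112 > 36.6, the predator can invade and persist.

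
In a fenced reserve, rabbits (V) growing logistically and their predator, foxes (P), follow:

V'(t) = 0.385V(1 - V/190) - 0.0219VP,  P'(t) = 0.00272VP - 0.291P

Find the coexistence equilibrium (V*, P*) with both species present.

From dP/dt = 0 with P > 0: 0.00272V* = 0.291, so V* = 107.
Substitute into dV/dt = 0: 0.385(1 - 107/190) = 0.0219P*.
The bracket is 0.437, giving P* = 0.168/0.0219 = 7.68.

V* ≈ 107, P* ≈ 7.68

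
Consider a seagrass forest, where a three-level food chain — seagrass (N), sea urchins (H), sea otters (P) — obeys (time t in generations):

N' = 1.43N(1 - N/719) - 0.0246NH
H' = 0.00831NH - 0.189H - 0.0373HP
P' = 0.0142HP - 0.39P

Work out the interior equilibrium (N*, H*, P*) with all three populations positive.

N* ≈ 379, H* ≈ 27.5, P* ≈ 79.4

From dP/dt = 0: 0.0142H* = 0.39, so H* = 27.5.
From dN/dt = 0: 1.43(1 - N*/719) = 0.0246·27.5, giving N* = 719·(1 - 0.472) = 379.
From dH/dt = 0: 0.00831·379 - 0.189 = 0.0373P*, so P* = 2.96/0.0373 = 79.4.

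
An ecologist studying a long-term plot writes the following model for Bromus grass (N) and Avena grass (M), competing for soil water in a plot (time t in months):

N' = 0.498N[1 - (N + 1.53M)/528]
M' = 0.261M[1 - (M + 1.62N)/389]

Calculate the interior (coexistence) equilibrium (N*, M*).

Setting both brackets to zero gives the nullclines N + 1.53M = 528 and 1.62N + M = 389.
Substituting M = 389 - 1.62N into the first: N(1 - 1.53·1.62) = 528 - 1.53·389.
So N* = -67.2/-1.48 = 45.4, and then M* = 389 - 1.62·45.4 = 315.

N* ≈ 45.4, M* ≈ 315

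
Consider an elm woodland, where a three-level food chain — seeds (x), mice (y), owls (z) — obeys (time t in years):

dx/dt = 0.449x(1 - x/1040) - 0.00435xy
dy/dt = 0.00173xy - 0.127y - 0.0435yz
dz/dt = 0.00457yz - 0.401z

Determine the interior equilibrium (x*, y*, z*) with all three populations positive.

x* ≈ 156, y* ≈ 87.7, z* ≈ 3.28

From dz/dt = 0: 0.00457y* = 0.401, so y* = 87.7.
From dx/dt = 0: 0.449(1 - x*/1040) = 0.00435·87.7, giving x* = 1040·(1 - 0.85) = 156.
From dy/dt = 0: 0.00173·156 - 0.127 = 0.0435z*, so z* = 0.143/0.0435 = 3.28.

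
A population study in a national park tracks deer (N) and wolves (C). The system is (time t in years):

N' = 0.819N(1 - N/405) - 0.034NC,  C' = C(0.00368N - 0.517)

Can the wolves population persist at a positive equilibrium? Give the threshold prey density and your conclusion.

Threshold N = 140; K > 140, so yes, the predator persists.

The predator equation gives dC/dt > 0 only when N > 0.517/0.00368 = 140.
Without the predator, N → K = 405. Since 405 > 140, the predator can invade and persist.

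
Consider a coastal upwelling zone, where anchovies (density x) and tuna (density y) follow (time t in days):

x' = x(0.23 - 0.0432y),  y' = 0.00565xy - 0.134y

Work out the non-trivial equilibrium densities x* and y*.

Set dy/dt = 0 with y > 0: 0.00565x - 0.134 = 0, so x* = 0.134/0.00565 = 23.7.
Set dx/dt = 0 with x > 0: 0.23 - 0.0432y = 0, so y* = 0.23/0.0432 = 5.32.

x* ≈ 23.7, y* ≈ 5.32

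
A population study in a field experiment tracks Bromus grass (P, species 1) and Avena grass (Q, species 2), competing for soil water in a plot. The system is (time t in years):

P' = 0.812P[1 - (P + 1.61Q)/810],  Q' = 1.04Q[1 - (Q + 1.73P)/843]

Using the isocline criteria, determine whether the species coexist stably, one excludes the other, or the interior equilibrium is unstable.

Compare the nullcline intercepts: K1/α12 = 810/1.61 = 503 < K2 = 843; K2/α21 = 843/1.73 = 487 < K1 = 810.
Since both are reversed, neither can invade when rare; the interior point is a saddle.

unstable coexistence (outcome depends on initial conditions)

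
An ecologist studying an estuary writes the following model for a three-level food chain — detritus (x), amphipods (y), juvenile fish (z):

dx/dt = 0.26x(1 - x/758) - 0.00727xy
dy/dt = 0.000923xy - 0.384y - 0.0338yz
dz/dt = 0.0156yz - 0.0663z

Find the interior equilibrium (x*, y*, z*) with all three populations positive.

x* ≈ 668, y* ≈ 4.25, z* ≈ 6.88

From dz/dt = 0: 0.0156y* = 0.0663, so y* = 4.25.
From dx/dt = 0: 0.26(1 - x*/758) = 0.00727·4.25, giving x* = 758·(1 - 0.119) = 668.
From dy/dt = 0: 0.000923·668 - 0.384 = 0.0338z*, so z* = 0.232/0.0338 = 6.88.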